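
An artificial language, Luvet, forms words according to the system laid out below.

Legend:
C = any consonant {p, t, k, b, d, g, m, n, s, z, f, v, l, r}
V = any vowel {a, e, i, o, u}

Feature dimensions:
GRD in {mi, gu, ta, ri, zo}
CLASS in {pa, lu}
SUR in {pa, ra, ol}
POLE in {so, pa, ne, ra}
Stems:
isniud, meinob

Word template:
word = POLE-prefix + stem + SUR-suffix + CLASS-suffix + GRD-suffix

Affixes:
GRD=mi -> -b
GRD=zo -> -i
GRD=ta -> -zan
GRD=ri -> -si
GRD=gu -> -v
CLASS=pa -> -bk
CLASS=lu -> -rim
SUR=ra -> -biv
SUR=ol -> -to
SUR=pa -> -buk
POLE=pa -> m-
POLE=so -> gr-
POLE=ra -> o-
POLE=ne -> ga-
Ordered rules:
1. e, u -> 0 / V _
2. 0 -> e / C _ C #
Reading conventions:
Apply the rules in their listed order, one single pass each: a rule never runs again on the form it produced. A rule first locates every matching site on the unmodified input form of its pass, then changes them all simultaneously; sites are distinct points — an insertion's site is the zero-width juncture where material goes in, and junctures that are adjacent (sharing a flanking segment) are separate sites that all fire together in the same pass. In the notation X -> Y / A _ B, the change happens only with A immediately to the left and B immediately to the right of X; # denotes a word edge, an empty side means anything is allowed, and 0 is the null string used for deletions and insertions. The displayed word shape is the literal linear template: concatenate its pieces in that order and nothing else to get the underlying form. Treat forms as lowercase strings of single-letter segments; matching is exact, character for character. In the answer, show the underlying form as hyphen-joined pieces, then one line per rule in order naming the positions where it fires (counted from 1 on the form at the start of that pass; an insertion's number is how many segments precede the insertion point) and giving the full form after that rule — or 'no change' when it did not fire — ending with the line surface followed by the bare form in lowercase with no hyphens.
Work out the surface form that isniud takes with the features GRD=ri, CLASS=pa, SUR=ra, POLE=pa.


underlying: m-isniud-biv-bk-si
1. e, u -> 0 / V _: fires at position(s) 6: misnidbivbksi
2. 0 -> e / C _ C #: no change
surface: misnidbivbksi


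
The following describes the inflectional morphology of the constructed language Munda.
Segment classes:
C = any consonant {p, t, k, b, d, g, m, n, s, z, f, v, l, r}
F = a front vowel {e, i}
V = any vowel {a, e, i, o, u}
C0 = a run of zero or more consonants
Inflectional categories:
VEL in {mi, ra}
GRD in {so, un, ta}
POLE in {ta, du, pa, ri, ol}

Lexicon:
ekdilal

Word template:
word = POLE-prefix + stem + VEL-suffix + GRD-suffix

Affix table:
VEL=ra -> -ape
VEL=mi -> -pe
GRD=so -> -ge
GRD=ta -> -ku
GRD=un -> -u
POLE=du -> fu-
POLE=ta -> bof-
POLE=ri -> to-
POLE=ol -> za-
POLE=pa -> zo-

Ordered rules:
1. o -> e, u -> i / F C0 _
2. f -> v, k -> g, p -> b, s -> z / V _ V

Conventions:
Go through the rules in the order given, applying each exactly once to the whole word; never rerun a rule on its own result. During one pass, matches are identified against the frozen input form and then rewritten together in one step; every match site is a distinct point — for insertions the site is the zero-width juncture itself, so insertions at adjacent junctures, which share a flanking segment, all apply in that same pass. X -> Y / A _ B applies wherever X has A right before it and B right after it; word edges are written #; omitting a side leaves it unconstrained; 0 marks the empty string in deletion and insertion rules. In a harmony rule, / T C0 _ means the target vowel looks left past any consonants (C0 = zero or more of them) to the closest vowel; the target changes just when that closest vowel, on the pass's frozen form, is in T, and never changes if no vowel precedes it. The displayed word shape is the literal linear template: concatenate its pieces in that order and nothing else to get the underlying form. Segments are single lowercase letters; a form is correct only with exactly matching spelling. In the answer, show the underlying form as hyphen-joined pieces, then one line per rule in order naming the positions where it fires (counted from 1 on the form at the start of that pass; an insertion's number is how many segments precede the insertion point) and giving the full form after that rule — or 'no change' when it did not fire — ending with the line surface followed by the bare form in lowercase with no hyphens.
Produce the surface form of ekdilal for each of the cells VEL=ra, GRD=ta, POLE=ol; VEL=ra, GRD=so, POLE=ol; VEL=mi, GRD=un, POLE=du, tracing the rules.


cell VEL=ra, GRD=ta, POLE=ol:
underlying: za-ekdilal-ape-ku
1. o -> e, u -> i / F C0 _: fires at position(s) 14: zaekdilalapeki
2. f -> v, k -> g, p -> b, s -> z / V _ V: fires at position(s) 11, 13: zaekdilalabegi
surface: zaekdilalabegi

cell VEL=ra, GRD=so, POLE=ol:
underlying: za-ekdilal-ape-ge
1. o -> e, u -> i / F C0 _: no change
2. f -> v, k -> g, p -> b, s -> z / V _ V: fires at position(s) 11: zaekdilalabege
surface: zaekdilalabege

cell VEL=mi, GRD=un, POLE=du:
underlying: fu-ekdilal-pe-u
1. o -> e, u -> i / F C0 _: fires at position(s) 12: fuekdilalpei
2. f -> v, k -> g, p -> b, s -> z / V _ V: no change
surface: fuekdilalpei


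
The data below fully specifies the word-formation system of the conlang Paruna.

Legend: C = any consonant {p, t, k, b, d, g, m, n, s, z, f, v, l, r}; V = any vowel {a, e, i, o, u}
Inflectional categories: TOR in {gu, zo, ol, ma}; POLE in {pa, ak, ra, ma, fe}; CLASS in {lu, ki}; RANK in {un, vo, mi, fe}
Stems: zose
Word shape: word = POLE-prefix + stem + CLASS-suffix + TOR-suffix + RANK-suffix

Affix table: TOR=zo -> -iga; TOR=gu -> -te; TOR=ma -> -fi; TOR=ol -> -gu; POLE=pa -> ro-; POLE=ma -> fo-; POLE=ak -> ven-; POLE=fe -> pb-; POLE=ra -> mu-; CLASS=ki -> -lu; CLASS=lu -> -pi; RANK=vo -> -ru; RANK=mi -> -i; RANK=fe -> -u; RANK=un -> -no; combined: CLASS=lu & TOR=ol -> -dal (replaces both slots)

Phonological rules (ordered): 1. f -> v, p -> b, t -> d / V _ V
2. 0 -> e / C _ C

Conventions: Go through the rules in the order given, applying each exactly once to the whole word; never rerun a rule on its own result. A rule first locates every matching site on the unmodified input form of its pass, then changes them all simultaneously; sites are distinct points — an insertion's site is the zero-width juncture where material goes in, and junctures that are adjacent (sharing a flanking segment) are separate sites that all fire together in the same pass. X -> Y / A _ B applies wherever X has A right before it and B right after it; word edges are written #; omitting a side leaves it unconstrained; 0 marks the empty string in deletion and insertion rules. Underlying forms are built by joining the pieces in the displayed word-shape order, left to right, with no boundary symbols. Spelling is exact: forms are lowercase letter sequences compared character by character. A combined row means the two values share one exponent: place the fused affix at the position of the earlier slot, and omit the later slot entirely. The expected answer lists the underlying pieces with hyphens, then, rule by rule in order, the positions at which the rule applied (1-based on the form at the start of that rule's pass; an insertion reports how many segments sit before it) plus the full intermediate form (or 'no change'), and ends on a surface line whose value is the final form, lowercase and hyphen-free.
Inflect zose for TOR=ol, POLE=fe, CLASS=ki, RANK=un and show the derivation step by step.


underlying: pb-zose-lu-gu-no
1. f -> v, p -> b, t -> d / V _ V: no change
2. 0 -> e / C _ C: inserts after position(s) 1, 2: pebezoseluguno
surface: pebezoseluguno


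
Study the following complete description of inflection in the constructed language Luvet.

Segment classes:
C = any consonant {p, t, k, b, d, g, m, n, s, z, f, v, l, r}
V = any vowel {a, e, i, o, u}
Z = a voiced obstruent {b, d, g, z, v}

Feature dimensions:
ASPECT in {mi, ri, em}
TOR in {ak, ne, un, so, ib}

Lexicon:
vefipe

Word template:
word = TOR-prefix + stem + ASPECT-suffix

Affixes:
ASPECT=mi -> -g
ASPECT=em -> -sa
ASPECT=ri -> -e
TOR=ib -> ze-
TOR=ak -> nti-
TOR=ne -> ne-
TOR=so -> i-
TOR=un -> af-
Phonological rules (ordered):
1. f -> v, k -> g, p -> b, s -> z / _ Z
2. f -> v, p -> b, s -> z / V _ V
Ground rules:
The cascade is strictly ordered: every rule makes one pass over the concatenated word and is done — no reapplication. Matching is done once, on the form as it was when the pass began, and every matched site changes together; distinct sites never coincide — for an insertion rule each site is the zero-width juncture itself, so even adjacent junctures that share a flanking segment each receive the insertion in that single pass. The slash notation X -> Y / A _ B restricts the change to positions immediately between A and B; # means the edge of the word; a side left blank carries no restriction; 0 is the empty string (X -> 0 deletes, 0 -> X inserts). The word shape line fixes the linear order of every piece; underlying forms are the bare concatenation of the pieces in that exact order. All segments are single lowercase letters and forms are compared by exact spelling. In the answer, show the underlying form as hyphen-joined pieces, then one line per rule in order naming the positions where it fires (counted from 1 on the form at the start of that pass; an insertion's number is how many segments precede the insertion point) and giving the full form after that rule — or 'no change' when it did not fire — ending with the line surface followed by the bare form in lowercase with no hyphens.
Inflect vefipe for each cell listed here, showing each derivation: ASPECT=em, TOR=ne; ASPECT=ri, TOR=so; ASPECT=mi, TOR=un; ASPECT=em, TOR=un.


cell ASPECT=em, TOR=ne:
underlying: ne-vefipe-sa
1. f -> v, k -> g, p -> b, s -> z / _ Z: no change
2. f -> v, p -> b, s -> z / V _ V: fires at position(s) 5, 7, 9: nevevibeza
surface: nevevibeza

cell ASPECT=ri, TOR=so:
underlying: i-vefipe-e
1. f -> v, k -> g, p -> b, s -> z / _ Z: no change
2. f -> v, p -> b, s -> z / V _ V: fires at position(s) 4, 6: ivevibee
surface: ivevibee

cell ASPECT=mi, TOR=un:
underlying: af-vefipe-g
1. f -> v, k -> g, p -> b, s -> z / _ Z: fires at position(s) 2: avvefipeg
2. f -> v, p -> b, s -> z / V _ V: fires at position(s) 5, 7: avvevibeg
surface: avvevibeg

cell ASPECT=em, TOR=un:
underlying: af-vefipe-sa
1. f -> v, k -> g, p -> b, s -> z / _ Z: fires at position(s) 2: avvefipesa
2. f -> v, p -> b, s -> z / V _ V: fires at position(s) 5, 7, 9: avvevibeza
surface: avvevibeza


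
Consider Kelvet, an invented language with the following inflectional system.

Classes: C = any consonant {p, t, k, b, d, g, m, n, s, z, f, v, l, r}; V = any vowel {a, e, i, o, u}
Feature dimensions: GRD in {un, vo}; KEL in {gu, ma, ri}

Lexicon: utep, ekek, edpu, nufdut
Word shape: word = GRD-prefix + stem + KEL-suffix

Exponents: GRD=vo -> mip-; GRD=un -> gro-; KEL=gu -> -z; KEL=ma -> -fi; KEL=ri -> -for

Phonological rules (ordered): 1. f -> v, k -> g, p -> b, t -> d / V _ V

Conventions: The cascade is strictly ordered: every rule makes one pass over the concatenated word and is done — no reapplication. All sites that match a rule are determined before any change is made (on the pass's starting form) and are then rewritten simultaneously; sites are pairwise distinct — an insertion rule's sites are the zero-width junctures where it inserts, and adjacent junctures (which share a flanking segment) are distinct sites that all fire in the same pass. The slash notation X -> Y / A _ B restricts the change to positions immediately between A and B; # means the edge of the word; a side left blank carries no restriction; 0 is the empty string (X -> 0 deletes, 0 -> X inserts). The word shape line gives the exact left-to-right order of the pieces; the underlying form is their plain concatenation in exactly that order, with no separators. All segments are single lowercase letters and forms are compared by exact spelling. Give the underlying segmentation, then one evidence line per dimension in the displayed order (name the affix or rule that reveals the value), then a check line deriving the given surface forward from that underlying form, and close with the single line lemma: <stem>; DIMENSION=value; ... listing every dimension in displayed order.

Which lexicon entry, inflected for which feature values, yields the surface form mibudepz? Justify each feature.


underlying: mip-utep-z
GRD=vo - signalled by the affix mip-
KEL=gu - signalled by the affix -z
check: miputepz -> mibudepz
lemma: utep; GRD=vo; KEL=gu


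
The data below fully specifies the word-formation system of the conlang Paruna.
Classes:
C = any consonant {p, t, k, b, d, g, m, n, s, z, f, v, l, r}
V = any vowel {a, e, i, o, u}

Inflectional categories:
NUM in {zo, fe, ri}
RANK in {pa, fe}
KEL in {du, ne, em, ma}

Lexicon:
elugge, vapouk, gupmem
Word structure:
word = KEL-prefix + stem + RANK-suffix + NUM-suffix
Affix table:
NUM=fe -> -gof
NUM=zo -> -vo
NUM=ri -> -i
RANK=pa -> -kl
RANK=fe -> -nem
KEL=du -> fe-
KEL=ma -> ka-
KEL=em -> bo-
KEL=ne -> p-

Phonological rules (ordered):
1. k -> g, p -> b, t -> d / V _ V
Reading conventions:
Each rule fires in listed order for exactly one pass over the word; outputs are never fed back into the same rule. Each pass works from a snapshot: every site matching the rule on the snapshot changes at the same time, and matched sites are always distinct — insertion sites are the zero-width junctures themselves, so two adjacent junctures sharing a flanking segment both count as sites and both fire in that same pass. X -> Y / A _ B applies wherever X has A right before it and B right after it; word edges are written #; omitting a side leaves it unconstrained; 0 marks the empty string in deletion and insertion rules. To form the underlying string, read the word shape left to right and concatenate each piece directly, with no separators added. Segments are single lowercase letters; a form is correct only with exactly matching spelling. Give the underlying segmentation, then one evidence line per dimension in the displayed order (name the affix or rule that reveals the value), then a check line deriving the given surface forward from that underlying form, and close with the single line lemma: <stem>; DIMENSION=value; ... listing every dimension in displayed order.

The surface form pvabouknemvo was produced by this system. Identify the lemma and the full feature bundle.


underlying: p-vapouk-nem-vo
NUM=zo - signalled by the affix -vo
RANK=fe - signalled by the affix -nem
KEL=ne - signalled by the affix p-
check: pvapouknemvo -> pvabouknemvo
lemma: vapouk; NUM=zo; RANK=fe; KEL=ne


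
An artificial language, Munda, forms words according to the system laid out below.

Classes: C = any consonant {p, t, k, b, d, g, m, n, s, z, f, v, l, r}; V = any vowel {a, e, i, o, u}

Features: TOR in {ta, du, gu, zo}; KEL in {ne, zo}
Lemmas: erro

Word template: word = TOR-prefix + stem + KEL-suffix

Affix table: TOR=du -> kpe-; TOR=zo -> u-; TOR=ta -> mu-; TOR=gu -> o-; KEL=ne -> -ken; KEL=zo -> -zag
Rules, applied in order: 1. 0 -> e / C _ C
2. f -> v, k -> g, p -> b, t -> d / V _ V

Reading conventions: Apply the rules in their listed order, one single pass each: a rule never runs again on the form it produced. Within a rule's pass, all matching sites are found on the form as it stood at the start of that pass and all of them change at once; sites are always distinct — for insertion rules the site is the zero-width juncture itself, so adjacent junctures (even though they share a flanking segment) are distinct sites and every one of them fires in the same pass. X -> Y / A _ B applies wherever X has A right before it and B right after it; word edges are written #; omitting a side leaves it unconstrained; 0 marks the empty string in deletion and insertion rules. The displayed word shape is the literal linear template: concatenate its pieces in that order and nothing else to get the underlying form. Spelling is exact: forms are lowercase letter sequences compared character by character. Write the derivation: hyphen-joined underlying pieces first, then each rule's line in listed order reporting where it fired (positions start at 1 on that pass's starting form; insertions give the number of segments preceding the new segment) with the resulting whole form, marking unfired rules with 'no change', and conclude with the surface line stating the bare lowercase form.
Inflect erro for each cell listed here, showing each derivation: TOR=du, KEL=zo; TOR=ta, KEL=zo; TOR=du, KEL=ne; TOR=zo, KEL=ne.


cell TOR=du, KEL=zo:
underlying: kpe-erro-zag
1. 0 -> e / C _ C: inserts after position(s) 1, 5: kepeererozag
2. f -> v, k -> g, p -> b, t -> d / V _ V: fires at position(s) 3: kebeererozag
surface: kebeererozag

cell TOR=ta, KEL=zo:
underlying: mu-erro-zag
1. 0 -> e / C _ C: inserts after position(s) 4: muererozag
2. f -> v, k -> g, p -> b, t -> d / V _ V: no change
surface: muererozag

cell TOR=du, KEL=ne:
underlying: kpe-erro-ken
1. 0 -> e / C _ C: inserts after position(s) 1, 5: kepeereroken
2. f -> v, k -> g, p -> b, t -> d / V _ V: fires at position(s) 3, 10: kebeererogen
surface: kebeererogen

cell TOR=zo, KEL=ne:
underlying: u-erro-ken
1. 0 -> e / C _ C: inserts after position(s) 3: uereroken
2. f -> v, k -> g, p -> b, t -> d / V _ V: fires at position(s) 7: uererogen
surface: uererogen


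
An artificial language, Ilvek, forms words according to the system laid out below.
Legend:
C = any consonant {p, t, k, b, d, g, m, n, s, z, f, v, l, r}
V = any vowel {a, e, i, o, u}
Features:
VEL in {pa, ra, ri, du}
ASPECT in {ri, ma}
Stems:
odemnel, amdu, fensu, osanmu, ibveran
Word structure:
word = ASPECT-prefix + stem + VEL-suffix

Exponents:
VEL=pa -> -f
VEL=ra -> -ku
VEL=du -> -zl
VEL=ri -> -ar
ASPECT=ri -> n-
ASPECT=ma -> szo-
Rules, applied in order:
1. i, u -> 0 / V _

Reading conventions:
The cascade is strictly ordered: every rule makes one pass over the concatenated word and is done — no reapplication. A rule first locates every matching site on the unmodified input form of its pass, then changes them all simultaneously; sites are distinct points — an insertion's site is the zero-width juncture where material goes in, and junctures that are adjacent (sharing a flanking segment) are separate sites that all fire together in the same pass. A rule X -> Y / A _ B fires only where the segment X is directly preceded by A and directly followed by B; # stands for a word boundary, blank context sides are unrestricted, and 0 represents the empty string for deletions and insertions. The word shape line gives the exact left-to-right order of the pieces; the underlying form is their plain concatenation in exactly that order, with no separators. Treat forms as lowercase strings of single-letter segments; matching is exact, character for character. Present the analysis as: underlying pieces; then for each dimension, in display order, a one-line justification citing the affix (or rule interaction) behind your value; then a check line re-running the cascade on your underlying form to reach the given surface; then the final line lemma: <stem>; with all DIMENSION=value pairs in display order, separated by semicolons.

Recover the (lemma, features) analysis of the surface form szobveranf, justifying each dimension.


underlying: szo-ibveran-f
VEL=pa - signalled by the affix -f
ASPECT=ma - signalled by the affix szo-
check: szoibveranf -> szobveranf
lemma: ibveran; VEL=pa; ASPECT=ma


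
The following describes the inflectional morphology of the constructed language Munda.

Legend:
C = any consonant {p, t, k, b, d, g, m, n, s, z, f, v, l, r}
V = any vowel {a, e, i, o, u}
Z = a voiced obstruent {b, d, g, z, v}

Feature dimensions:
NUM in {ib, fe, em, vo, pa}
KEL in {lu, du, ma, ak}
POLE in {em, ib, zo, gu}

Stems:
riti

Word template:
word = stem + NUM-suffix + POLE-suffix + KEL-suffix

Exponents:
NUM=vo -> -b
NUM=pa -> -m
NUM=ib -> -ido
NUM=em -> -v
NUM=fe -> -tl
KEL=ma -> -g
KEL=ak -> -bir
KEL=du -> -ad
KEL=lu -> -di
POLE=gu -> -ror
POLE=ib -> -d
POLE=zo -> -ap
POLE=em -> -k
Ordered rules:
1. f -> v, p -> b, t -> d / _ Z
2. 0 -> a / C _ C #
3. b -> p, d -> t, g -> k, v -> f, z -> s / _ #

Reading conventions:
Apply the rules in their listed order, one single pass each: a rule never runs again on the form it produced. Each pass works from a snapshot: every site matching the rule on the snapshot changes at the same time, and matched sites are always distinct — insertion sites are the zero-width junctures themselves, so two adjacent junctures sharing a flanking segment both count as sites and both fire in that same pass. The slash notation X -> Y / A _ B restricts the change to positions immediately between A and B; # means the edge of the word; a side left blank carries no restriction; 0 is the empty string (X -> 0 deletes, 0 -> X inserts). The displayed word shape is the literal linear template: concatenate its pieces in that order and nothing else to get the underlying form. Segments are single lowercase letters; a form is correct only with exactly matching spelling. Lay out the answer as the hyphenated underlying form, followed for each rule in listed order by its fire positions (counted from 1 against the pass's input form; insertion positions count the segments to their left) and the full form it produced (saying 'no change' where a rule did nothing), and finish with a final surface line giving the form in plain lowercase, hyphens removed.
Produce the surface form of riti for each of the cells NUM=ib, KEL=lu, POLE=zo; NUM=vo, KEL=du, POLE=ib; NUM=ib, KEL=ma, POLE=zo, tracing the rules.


cell NUM=ib, KEL=lu, POLE=zo:
underlying: riti-ido-ap-di
1. f -> v, p -> b, t -> d / _ Z: fires at position(s) 9: ritiidoabdi
2. 0 -> a / C _ C #: no change
3. b -> p, d -> t, g -> k, v -> f, z -> s / _ #: no change
surface: ritiidoabdi

cell NUM=vo, KEL=du, POLE=ib:
underlying: riti-b-d-ad
1. f -> v, p -> b, t -> d / _ Z: no change
2. 0 -> a / C _ C #: no change
3. b -> p, d -> t, g -> k, v -> f, z -> s / _ #: fires at position(s) 8: ritibdat
surface: ritibdat

cell NUM=ib, KEL=ma, POLE=zo:
underlying: riti-ido-ap-g
1. f -> v, p -> b, t -> d / _ Z: fires at position(s) 9: ritiidoabg
2. 0 -> a / C _ C #: inserts after position(s) 9: ritiidoabag
3. b -> p, d -> t, g -> k, v -> f, z -> s / _ #: fires at position(s) 11: ritiidoabak
surface: ritiidoabak


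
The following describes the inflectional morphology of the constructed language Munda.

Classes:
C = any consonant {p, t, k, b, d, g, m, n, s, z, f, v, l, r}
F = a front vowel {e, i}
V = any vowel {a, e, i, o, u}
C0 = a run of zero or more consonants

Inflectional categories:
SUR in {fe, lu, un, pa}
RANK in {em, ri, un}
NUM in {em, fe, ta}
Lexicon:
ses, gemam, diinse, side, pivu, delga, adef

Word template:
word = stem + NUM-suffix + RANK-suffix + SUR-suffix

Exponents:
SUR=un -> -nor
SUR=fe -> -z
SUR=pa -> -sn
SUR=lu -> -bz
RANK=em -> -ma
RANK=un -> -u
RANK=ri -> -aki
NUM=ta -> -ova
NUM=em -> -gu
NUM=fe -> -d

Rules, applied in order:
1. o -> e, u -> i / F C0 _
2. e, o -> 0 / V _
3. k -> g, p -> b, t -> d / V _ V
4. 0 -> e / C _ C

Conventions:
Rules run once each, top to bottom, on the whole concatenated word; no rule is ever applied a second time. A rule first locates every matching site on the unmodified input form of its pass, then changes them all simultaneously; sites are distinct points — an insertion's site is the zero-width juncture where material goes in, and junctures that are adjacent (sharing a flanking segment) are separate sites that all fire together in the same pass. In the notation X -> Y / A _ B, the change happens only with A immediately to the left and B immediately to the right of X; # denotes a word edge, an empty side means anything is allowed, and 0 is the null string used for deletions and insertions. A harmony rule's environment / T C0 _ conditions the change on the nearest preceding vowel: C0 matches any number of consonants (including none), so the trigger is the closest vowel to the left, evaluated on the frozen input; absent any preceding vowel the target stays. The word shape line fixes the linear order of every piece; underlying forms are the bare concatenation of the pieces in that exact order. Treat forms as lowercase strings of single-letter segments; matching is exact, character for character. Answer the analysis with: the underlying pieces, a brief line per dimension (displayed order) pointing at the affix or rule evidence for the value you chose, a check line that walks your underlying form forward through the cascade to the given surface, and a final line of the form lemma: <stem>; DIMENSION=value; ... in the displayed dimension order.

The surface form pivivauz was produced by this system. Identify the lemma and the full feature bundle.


underlying: pivu-ova-u-z
SUR=fe - signalled by the affix -z
RANK=un - signalled by the affix -u
NUM=ta - signalled by the affix -ova
check: pivuovauz -> piviovauz -> pivivauz -> pivivauz -> pivivauz
lemma: pivu; SUR=fe; RANK=un; NUM=ta


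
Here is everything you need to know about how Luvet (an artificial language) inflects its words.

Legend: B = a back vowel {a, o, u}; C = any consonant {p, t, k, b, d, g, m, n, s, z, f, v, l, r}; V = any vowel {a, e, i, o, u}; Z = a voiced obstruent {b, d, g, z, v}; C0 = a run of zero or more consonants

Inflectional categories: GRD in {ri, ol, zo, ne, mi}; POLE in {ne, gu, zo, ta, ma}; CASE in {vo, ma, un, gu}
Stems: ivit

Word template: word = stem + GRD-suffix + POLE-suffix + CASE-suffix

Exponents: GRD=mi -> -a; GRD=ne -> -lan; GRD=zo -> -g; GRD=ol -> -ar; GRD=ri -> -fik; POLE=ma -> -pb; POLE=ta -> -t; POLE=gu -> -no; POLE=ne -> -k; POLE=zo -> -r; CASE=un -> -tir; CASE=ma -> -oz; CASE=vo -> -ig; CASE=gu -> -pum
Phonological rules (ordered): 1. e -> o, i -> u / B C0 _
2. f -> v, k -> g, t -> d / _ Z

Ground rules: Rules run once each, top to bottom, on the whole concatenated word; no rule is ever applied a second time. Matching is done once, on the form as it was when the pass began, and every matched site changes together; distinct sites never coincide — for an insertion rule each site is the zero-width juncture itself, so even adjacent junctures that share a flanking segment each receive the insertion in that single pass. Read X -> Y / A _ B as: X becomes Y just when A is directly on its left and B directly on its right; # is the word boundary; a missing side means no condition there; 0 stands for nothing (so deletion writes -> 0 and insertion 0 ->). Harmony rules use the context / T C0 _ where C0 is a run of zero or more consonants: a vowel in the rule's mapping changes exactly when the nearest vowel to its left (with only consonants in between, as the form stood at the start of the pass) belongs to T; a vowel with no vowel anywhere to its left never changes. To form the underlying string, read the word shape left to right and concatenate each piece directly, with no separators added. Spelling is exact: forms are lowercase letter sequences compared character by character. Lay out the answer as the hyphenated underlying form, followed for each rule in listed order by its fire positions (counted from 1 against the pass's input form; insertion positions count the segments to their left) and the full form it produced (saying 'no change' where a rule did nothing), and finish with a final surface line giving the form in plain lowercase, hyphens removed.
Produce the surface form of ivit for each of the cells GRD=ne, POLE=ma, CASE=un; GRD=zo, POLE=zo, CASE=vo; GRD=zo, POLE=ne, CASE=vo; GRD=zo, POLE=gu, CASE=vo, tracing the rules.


cell GRD=ne, POLE=ma, CASE=un:
underlying: ivit-lan-pb-tir
1. e -> o, i -> u / B C0 _: fires at position(s) 11: ivitlanpbtur
2. f -> v, k -> g, t -> d / _ Z: no change
surface: ivitlanpbtur

cell GRD=zo, POLE=zo, CASE=vo:
underlying: ivit-g-r-ig
1. e -> o, i -> u / B C0 _: no change
2. f -> v, k -> g, t -> d / _ Z: fires at position(s) 4: ividgrig
surface: ividgrig

cell GRD=zo, POLE=ne, CASE=vo:
underlying: ivit-g-k-ig
1. e -> o, i -> u / B C0 _: no change
2. f -> v, k -> g, t -> d / _ Z: fires at position(s) 4: ividgkig
surface: ividgkig

cell GRD=zo, POLE=gu, CASE=vo:
underlying: ivit-g-no-ig
1. e -> o, i -> u / B C0 _: fires at position(s) 8: ivitgnoug
2. f -> v, k -> g, t -> d / _ Z: fires at position(s) 4: ividgnoug
surface: ividgnoug


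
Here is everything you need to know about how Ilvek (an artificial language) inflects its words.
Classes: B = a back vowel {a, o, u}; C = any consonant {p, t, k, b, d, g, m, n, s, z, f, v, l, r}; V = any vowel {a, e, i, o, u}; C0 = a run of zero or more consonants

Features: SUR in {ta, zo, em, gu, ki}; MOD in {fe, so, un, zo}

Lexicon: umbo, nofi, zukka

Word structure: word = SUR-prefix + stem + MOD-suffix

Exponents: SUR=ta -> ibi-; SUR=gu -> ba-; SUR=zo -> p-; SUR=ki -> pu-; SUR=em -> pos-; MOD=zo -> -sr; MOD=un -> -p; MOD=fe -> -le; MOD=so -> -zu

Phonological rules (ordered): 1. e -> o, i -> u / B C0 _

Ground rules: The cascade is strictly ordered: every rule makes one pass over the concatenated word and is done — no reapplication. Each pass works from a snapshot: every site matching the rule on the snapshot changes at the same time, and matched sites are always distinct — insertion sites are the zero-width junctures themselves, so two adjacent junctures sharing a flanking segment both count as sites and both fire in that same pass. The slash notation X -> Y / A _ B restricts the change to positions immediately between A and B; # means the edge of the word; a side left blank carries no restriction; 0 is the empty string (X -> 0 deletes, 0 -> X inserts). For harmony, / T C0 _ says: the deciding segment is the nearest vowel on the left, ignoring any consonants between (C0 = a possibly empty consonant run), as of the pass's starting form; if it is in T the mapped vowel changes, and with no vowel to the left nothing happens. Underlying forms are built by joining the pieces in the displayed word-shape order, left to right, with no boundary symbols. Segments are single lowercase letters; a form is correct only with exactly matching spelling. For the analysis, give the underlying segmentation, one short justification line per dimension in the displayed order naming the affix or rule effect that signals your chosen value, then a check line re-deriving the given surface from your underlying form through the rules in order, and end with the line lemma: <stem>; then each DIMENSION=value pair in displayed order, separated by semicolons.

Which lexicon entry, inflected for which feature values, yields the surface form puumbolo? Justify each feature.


underlying: pu-umbo-le
SUR=ki - signalled by the affix pu-
MOD=fe - signalled by the affix -le
check: puumbole -> puumbolo
lemma: umbo; SUR=ki; MOD=fe


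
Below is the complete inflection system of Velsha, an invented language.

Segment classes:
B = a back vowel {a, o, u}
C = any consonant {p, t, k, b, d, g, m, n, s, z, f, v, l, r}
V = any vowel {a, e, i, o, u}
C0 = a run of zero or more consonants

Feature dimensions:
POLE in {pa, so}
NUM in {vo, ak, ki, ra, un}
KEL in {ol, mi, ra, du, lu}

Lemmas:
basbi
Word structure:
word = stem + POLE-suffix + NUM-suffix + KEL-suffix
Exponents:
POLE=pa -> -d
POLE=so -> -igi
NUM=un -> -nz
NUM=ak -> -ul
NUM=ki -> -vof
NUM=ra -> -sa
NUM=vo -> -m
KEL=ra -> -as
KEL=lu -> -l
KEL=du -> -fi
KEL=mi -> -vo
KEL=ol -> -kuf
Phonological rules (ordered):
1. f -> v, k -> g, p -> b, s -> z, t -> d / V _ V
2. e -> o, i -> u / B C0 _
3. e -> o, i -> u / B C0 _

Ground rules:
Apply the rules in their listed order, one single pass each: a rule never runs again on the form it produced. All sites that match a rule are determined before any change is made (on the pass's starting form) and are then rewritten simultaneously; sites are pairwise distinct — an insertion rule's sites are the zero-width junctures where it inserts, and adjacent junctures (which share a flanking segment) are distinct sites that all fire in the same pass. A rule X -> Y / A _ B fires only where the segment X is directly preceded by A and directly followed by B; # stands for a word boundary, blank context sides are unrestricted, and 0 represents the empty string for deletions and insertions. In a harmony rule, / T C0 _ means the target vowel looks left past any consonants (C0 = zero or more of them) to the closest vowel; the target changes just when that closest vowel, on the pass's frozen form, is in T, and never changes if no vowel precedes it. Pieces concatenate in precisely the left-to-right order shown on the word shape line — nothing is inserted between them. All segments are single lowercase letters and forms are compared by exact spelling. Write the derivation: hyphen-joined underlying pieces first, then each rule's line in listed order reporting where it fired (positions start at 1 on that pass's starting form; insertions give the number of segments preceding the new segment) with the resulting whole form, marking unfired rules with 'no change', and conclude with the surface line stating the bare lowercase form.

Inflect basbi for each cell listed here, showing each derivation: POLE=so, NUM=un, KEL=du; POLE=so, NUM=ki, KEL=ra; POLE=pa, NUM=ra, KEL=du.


cell POLE=so, NUM=un, KEL=du:
underlying: basbi-igi-nz-fi
1. f -> v, k -> g, p -> b, s -> z, t -> d / V _ V: no change
2. e -> o, i -> u / B C0 _: fires at position(s) 5: basbuiginzfi
3. e -> o, i -> u / B C0 _: fires at position(s) 6: basbuuginzfi
surface: basbuuginzfi

cell POLE=so, NUM=ki, KEL=ra:
underlying: basbi-igi-vof-as
1. f -> v, k -> g, p -> b, s -> z, t -> d / V _ V: fires at position(s) 11: basbiigivovas
2. e -> o, i -> u / B C0 _: fires at position(s) 5: basbuigivovas
3. e -> o, i -> u / B C0 _: fires at position(s) 6: basbuugivovas
surface: basbuugivovas

cell POLE=pa, NUM=ra, KEL=du:
underlying: basbi-d-sa-fi
1. f -> v, k -> g, p -> b, s -> z, t -> d / V _ V: fires at position(s) 9: basbidsavi
2. e -> o, i -> u / B C0 _: fires at position(s) 5, 10: basbudsavu
3. e -> o, i -> u / B C0 _: no change
surface: basbudsavu


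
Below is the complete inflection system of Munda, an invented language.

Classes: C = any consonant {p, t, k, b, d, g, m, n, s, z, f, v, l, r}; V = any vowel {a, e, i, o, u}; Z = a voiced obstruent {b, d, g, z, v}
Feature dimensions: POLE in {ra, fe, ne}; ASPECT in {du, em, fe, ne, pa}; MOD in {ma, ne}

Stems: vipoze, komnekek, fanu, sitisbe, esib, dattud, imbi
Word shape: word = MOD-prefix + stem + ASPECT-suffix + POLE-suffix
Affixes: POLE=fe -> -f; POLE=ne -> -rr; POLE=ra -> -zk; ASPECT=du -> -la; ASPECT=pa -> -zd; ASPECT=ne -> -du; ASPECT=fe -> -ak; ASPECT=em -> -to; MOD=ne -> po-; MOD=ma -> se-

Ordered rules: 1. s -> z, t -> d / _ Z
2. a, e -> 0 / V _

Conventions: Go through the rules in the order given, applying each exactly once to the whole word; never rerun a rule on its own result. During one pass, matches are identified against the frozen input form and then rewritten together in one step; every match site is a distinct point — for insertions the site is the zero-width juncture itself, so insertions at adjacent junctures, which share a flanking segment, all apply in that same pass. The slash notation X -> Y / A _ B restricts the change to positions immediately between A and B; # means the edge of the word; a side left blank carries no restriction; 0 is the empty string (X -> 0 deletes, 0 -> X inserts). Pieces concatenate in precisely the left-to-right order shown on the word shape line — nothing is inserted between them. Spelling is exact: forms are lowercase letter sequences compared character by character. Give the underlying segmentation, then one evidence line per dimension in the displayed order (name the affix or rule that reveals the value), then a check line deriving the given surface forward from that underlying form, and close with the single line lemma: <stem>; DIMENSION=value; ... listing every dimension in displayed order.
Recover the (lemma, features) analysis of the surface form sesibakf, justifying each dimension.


underlying: se-esib-ak-f
POLE=fe - signalled by the affix -f
ASPECT=fe - signalled by the affix -ak
MOD=ma - signalled by the affix se-
check: seesibakf -> seesibakf -> sesibakf
lemma: esib; POLE=fe; ASPECT=fe; MOD=ma


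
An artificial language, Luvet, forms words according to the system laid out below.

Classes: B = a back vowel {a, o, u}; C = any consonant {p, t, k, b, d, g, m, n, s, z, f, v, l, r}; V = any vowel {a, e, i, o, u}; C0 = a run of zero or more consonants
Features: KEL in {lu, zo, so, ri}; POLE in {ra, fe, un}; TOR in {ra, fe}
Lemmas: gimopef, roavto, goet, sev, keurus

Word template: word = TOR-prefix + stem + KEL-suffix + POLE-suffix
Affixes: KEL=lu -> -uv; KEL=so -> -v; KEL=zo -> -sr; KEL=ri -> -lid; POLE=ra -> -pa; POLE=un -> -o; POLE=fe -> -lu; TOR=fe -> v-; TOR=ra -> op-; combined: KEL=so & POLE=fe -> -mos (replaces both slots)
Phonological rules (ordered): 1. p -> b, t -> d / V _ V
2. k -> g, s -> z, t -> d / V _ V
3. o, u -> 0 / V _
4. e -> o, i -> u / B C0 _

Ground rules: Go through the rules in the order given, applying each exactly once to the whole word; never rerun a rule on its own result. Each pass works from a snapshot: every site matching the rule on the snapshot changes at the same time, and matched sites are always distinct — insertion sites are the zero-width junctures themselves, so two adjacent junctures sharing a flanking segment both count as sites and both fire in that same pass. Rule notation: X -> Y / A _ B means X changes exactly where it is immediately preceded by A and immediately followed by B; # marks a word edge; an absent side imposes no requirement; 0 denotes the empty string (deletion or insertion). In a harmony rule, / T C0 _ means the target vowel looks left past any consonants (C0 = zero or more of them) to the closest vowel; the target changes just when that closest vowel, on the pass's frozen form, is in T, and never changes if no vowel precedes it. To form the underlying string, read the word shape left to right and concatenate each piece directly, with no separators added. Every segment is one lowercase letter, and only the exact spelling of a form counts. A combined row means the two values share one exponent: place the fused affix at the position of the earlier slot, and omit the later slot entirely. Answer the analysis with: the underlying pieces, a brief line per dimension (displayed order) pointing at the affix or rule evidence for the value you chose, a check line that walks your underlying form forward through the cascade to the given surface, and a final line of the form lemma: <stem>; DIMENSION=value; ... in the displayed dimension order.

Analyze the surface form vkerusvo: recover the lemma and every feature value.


underlying: v-keurus-v-o
KEL=so - signalled by the affix -v
POLE=un - signalled by the affix -o
TOR=fe - signalled by the affix v-
check: vkeurusvo -> vkeurusvo -> vkeurusvo -> vkerusvo -> vkerusvo
lemma: keurus; KEL=so; POLE=un; TOR=fe


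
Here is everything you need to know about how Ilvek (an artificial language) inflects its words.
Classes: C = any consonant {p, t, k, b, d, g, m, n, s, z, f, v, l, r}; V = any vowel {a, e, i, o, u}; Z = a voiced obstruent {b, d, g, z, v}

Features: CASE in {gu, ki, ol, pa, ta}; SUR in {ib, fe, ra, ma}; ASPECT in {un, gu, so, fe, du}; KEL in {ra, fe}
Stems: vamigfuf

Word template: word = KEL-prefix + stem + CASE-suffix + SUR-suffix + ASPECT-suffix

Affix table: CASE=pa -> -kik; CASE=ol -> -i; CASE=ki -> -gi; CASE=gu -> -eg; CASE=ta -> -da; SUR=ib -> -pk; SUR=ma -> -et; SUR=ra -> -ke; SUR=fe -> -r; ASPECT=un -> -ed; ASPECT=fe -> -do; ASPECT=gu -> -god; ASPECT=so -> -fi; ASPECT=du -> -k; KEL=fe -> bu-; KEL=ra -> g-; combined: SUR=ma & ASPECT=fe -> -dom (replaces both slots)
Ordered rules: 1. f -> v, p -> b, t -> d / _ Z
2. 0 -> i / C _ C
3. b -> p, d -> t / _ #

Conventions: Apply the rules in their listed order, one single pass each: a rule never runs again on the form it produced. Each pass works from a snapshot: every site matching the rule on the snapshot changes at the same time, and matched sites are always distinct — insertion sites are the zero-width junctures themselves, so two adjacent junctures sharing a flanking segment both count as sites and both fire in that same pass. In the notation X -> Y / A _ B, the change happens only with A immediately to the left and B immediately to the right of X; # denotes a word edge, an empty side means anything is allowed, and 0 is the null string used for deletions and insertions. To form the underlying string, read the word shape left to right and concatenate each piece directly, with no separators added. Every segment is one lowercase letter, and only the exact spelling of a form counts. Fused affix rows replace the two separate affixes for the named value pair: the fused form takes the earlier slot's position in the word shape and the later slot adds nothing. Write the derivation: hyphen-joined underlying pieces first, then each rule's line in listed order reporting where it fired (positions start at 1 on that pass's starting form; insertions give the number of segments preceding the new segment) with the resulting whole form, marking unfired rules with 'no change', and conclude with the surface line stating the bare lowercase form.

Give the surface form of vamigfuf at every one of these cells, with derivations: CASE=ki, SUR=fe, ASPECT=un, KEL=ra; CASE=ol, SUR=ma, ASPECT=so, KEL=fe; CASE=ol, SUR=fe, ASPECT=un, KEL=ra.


cell CASE=ki, SUR=fe, ASPECT=un, KEL=ra:
underlying: g-vamigfuf-gi-r-ed
1. f -> v, p -> b, t -> d / _ Z: fires at position(s) 9: gvamigfuvgired
2. 0 -> i / C _ C: inserts after position(s) 1, 6, 9: givamigifuvigired
3. b -> p, d -> t / _ #: fires at position(s) 17: givamigifuvigiret
surface: givamigifuvigiret

cell CASE=ol, SUR=ma, ASPECT=so, KEL=fe:
underlying: bu-vamigfuf-i-et-fi
1. f -> v, p -> b, t -> d / _ Z: no change
2. 0 -> i / C _ C: inserts after position(s) 7, 13: buvamigifufietifi
3. b -> p, d -> t / _ #: no change
surface: buvamigifufietifi

cell CASE=ol, SUR=fe, ASPECT=un, KEL=ra:
underlying: g-vamigfuf-i-r-ed
1. f -> v, p -> b, t -> d / _ Z: no change
2. 0 -> i / C _ C: inserts after position(s) 1, 6: givamigifufired
3. b -> p, d -> t / _ #: fires at position(s) 15: givamigifufiret
surface: givamigifufiret
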